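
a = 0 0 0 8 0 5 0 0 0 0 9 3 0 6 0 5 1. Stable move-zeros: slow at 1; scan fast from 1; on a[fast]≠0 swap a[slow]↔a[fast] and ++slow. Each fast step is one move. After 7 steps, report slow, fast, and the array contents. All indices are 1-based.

(s=1,f=1) a[fast]=0 → fast++
(s=1,f=2) a[fast]=0 → fast++
(s=1,f=3) a[fast]=0 → fast++
(s=1,f=4) a[fast]=8≠0 swap→a[1]=8 → slow++,fast++
(s=2,f=5) a[fast]=0 → fast++
(s=2,f=6) a[fast]=5≠0 swap→a[2]=5 → slow++,fast++
(s=3,f=7) a[fast]=0 → fast++

slow=3, fast=8, a=[8, 5, 0, 0, 0, 0, 0, 0, 0, 0, 9, 3, 0, 6, 0, 5, 1]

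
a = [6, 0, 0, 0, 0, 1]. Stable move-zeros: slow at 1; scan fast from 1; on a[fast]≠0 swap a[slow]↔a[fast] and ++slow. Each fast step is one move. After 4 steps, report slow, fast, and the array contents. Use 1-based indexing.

slow=1 fast=1: a[fast]=6≠0 swap→a[1]=6, slow++,fast++
slow=2 fast=2: a[fast]=0, fast++
slow=2 fast=3: a[fast]=0, fast++
slow=2 fast=4: a[fast]=0, fast++

slow=2, fast=5, a=[6, 0, 0, 0, 0, 1]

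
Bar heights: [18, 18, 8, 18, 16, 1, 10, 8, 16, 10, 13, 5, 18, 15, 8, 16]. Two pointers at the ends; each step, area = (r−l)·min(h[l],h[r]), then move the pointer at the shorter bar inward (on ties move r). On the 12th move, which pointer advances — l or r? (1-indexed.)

l=1 r=16: min(18,16)*15=240 best=240 *, r--
l=1 r=15: min(18,8)*14=112 best=240, r--
l=1 r=14: min(18,15)*13=195 best=240, r--
l=1 r=13: min(18,18)*12=216 best=240, r--
l=1 r=12: min(18,5)*11=55 best=240, r--
l=1 r=11: min(18,13)*10=130 best=240, r--
l=1 r=10: min(18,10)*9=90 best=240, r--
l=1 r=9: min(18,16)*8=128 best=240, r--
l=1 r=8: min(18,8)*7=56 best=240, r--
l=1 r=7: min(18,10)*6=60 best=240, r--
l=1 r=6: min(18,1)*5=5 best=240, r--
l=1 r=5: min(18,16)*4=64 best=240, r--

r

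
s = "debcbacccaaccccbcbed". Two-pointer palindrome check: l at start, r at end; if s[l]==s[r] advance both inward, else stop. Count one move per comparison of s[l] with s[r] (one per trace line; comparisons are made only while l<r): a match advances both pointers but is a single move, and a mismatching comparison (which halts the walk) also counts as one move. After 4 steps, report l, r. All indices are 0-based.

l=0 r=19: 'd'=='d', l++,r--
l=1 r=18: 'e'=='e', l++,r--
l=2 r=17: 'b'=='b', l++,r--
l=3 r=16: 'c'=='c', l++,r--

l=4, r=15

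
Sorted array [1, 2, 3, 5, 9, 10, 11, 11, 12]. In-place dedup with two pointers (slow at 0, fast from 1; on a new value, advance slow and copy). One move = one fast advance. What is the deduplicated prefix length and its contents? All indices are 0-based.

slow=0 fast=1: a[fast]=2≠a[slow]=1 write a[1]=2, slow++,fast++
slow=1 fast=2: a[fast]=3≠a[slow]=2 write a[2]=3, slow++,fast++
slow=2 fast=3: a[fast]=5≠a[slow]=3 write a[3]=5, slow++,fast++
slow=3 fast=4: a[fast]=9≠a[slow]=5 write a[4]=9, slow++,fast++
slow=4 fast=5: a[fast]=10≠a[slow]=9 write a[5]=10, slow++,fast++
slow=5 fast=6: a[fast]=11≠a[slow]=10 write a[6]=11, slow++,fast++
slow=6 fast=7: a[fast]=11=a[slow] dup, fast++
slow=6 fast=8: a[fast]=12≠a[slow]=11 write a[7]=12, slow++,fast++

length 8; prefix = [1, 2, 3, 5, 9, 10, 11, 12]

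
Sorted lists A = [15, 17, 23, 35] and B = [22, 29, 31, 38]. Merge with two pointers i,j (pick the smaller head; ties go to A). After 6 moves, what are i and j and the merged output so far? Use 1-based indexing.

i=4, j=4, merged so far=[15, 17, 22, 23, 29, 31]

i=1 j=1: A[i]=15<=B[j]=22 take 15, i++
i=2 j=1: A[i]=17<=B[j]=22 take 17, i++
i=3 j=1: A[i]=23>B[j]=22 take 22, j++
i=3 j=2: A[i]=23<=B[j]=29 take 23, i++
i=4 j=2: A[i]=35>B[j]=29 take 29, j++
i=4 j=3: A[i]=35>B[j]=31 take 31, j++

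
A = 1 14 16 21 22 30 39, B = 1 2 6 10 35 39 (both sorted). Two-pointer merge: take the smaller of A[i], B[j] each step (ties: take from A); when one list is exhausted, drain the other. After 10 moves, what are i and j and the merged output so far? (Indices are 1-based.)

[i=1,j=1] A[i]=1<=B[j]=1 take 1 → i++
[i=2,j=1] A[i]=14>B[j]=1 take 1 → j++
[i=2,j=2] A[i]=14>B[j]=2 take 2 → j++
[i=2,j=3] A[i]=14>B[j]=6 take 6 → j++
[i=2,j=4] A[i]=14>B[j]=10 take 10 → j++
[i=2,j=5] A[i]=14<=B[j]=35 take 14 → i++
[i=3,j=5] A[i]=16<=B[j]=35 take 16 → i++
[i=4,j=5] A[i]=21<=B[j]=35 take 21 → i++
[i=5,j=5] A[i]=22<=B[j]=35 take 22 → i++
[i=6,j=5] A[i]=30<=B[j]=35 take 30 → i++

i=7, j=5, merged so far=[1, 1, 2, 6, 10, 14, 16, 21, 22, 30]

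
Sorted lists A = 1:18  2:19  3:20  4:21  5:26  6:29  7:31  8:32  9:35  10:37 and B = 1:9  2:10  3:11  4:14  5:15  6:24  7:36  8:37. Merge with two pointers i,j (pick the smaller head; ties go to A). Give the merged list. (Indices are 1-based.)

i=1 j=1: A[i]=18>B[j]=9 take 9, j++
i=1 j=2: A[i]=18>B[j]=10 take 10, j++
i=1 j=3: A[i]=18>B[j]=11 take 11, j++
i=1 j=4: A[i]=18>B[j]=14 take 14, j++
i=1 j=5: A[i]=18>B[j]=15 take 15, j++
i=1 j=6: A[i]=18<=B[j]=24 take 18, i++
i=2 j=6: A[i]=19<=B[j]=24 take 19, i++
i=3 j=6: A[i]=20<=B[j]=24 take 20, i++
i=4 j=6: A[i]=21<=B[j]=24 take 21, i++
i=5 j=6: A[i]=26>B[j]=24 take 24, j++
i=5 j=7: A[i]=26<=B[j]=36 take 26, i++
i=6 j=7: A[i]=29<=B[j]=36 take 29, i++
i=7 j=7: A[i]=31<=B[j]=36 take 31, i++
i=8 j=7: A[i]=32<=B[j]=36 take 32, i++
i=9 j=7: A[i]=35<=B[j]=36 take 35, i++
i=10 j=7: A[i]=37>B[j]=36 take 36, j++
i=10 j=8: A[i]=37<=B[j]=37 take 37, i++
i=11 j=8: A done, take B[j]=37, j++

[9, 10, 11, 14, 15, 18, 19, 20, 21, 24, 26, 29, 31, 32, 35, 36, 37, 37]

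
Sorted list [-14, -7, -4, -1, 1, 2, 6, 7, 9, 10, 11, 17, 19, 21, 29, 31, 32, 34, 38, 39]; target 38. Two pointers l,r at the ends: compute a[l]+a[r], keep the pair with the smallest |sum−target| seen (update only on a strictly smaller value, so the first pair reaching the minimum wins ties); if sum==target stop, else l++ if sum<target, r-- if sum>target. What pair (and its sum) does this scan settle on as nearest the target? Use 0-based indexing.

pair (-1, 39) with sum 38 (|Δ|=0)

[0,19] -14+39=25 d=13 * → l++
[1,19] -7+39=32 d=6 * → l++
[2,19] -4+39=35 d=3 * → l++
[3,19] -1+39=38 d=0 * → stop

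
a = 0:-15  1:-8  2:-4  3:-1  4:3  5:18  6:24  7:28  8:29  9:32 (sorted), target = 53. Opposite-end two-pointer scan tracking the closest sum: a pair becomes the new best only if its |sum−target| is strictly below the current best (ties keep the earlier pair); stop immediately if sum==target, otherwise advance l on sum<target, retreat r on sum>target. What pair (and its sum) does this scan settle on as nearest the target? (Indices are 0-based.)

l=0 r=9: -15+32=17 d=36 *, l++
l=1 r=9: -8+32=24 d=29 *, l++
l=2 r=9: -4+32=28 d=25 *, l++
l=3 r=9: -1+32=31 d=22 *, l++
l=4 r=9: 3+32=35 d=18 *, l++
l=5 r=9: 18+32=50 d=3 *, l++
l=6 r=9: 24+32=56 d=3, r--
l=6 r=8: 24+29=53 d=0 *, stop

pair (24, 29) with sum 53 (|Δ|=0)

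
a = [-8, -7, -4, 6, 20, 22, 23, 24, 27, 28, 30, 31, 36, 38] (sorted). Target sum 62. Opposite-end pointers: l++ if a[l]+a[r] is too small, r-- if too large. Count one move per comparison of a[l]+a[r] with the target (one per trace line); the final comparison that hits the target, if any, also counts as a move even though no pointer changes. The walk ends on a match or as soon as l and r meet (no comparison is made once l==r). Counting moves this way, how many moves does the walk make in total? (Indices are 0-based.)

[0,13] -8+38=30 <62 → l++
[1,13] -7+38=31 <62 → l++
[2,13] -4+38=34 <62 → l++
[3,13] 6+38=44 <62 → l++
[4,13] 20+38=58 <62 → l++
[5,13] 22+38=60 <62 → l++
[6,13] 23+38=61 <62 → l++
[7,13] 24+38=62 → found

8 moves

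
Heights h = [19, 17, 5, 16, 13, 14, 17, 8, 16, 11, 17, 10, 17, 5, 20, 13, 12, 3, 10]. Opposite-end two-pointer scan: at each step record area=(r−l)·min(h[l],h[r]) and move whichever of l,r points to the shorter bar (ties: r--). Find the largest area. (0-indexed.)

[0,18] min(19,10)*18=180 best=180 * → r--
[0,17] min(19,3)*17=51 best=180 → r--
[0,16] min(19,12)*16=192 best=192 * → r--
[0,15] min(19,13)*15=195 best=195 * → r--
[0,14] min(19,20)*14=266 best=266 * → l++
[1,14] min(17,20)*13=221 best=266 → l++
[2,14] min(5,20)*12=60 best=266 → l++
[3,14] min(16,20)*11=176 best=266 → l++
[4,14] min(13,20)*10=130 best=266 → l++
[5,14] min(14,20)*9=126 best=266 → l++
[6,14] min(17,20)*8=136 best=266 → l++
[7,14] min(8,20)*7=56 best=266 → l++
[8,14] min(16,20)*6=96 best=266 → l++
[9,14] min(11,20)*5=55 best=266 → l++
[10,14] min(17,20)*4=68 best=266 → l++
[11,14] min(10,20)*3=30 best=266 → l++
[12,14] min(17,20)*2=34 best=266 → l++
[13,14] min(5,20)*1=5 best=266 → l++

max area = 266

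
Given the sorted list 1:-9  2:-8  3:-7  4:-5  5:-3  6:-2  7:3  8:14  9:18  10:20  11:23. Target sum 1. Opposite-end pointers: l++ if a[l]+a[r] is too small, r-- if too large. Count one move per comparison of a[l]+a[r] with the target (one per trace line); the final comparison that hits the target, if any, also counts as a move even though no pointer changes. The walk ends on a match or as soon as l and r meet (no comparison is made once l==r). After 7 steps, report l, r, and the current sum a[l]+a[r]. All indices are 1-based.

l=1 r=11: -9+23=14 >1, r--
l=1 r=10: -9+20=11 >1, r--
l=1 r=9: -9+18=9 >1, r--
l=1 r=8: -9+14=5 >1, r--
l=1 r=7: -9+3=-6 <1, l++
l=2 r=7: -8+3=-5 <1, l++
l=3 r=7: -7+3=-4 <1, l++

l=4, r=7, sum=-2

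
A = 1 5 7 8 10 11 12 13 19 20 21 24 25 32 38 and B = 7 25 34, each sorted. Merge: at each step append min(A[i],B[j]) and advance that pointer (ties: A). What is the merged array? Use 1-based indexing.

[1, 5, 7, 7, 8, 10, 11, 12, 13, 19, 20, 21, 24, 25, 25, 32, 34, 38]

i=1 j=1: A[i]=1<=B[j]=7 take 1, i++
i=2 j=1: A[i]=5<=B[j]=7 take 5, i++
i=3 j=1: A[i]=7<=B[j]=7 take 7, i++
i=4 j=1: A[i]=8>B[j]=7 take 7, j++
i=4 j=2: A[i]=8<=B[j]=25 take 8, i++
i=5 j=2: A[i]=10<=B[j]=25 take 10, i++
i=6 j=2: A[i]=11<=B[j]=25 take 11, i++
i=7 j=2: A[i]=12<=B[j]=25 take 12, i++
i=8 j=2: A[i]=13<=B[j]=25 take 13, i++
i=9 j=2: A[i]=19<=B[j]=25 take 19, i++
i=10 j=2: A[i]=20<=B[j]=25 take 20, i++
i=11 j=2: A[i]=21<=B[j]=25 take 21, i++
i=12 j=2: A[i]=24<=B[j]=25 take 24, i++
i=13 j=2: A[i]=25<=B[j]=25 take 25, i++
i=14 j=2: A[i]=32>B[j]=25 take 25, j++
i=14 j=3: A[i]=32<=B[j]=34 take 32, i++
i=15 j=3: A[i]=38>B[j]=34 take 34, j++
i=15 j=4: B done, take A[i]=38, i++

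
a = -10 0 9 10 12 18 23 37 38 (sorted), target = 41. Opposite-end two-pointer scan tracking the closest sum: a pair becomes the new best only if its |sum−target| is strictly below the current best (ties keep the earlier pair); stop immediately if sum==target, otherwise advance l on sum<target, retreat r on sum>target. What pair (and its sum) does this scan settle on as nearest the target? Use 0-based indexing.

pair (18, 23) with sum 41 (|Δ|=0)

l=0 r=8: -10+38=28 d=13 *, l++
l=1 r=8: 0+38=38 d=3 *, l++
l=2 r=8: 9+38=47 d=6, r--
l=2 r=7: 9+37=46 d=5, r--
l=2 r=6: 9+23=32 d=9, l++
l=3 r=6: 10+23=33 d=8, l++
l=4 r=6: 12+23=35 d=6, l++
l=5 r=6: 18+23=41 d=0 *, stop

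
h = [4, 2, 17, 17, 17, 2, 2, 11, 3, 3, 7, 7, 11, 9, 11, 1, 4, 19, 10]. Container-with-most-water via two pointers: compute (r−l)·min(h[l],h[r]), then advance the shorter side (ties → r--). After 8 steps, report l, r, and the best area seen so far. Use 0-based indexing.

l=7, r=17, best area=255

l=0 r=18: min(4,10)*18=72 best=72 *, l++
l=1 r=18: min(2,10)*17=34 best=72, l++
l=2 r=18: min(17,10)*16=160 best=160 *, r--
l=2 r=17: min(17,19)*15=255 best=255 *, l++
l=3 r=17: min(17,19)*14=238 best=255, l++
l=4 r=17: min(17,19)*13=221 best=255, l++
l=5 r=17: min(2,19)*12=24 best=255, l++
l=6 r=17: min(2,19)*11=22 best=255, l++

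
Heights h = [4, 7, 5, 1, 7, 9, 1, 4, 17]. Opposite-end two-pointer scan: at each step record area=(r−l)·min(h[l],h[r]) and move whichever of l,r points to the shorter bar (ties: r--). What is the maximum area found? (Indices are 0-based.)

max area = 49

[0,8] min(4,17)*8=32 best=32 * → l++
[1,8] min(7,17)*7=49 best=49 * → l++
[2,8] min(5,17)*6=30 best=49 → l++
[3,8] min(1,17)*5=5 best=49 → l++
[4,8] min(7,17)*4=28 best=49 → l++
[5,8] min(9,17)*3=27 best=49 → l++
[6,8] min(1,17)*2=2 best=49 → l++
[7,8] min(4,17)*1=4 best=49 → l++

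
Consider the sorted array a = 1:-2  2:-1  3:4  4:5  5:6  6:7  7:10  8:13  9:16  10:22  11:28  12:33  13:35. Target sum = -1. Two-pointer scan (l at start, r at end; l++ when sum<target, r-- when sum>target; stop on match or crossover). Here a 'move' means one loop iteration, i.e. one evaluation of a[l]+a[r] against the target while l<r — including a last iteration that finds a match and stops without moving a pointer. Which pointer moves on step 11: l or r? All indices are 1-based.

[1,13] -2+35=33 >-1 → r--
[1,12] -2+33=31 >-1 → r--
[1,11] -2+28=26 >-1 → r--
[1,10] -2+22=20 >-1 → r--
[1,9] -2+16=14 >-1 → r--
[1,8] -2+13=11 >-1 → r--
[1,7] -2+10=8 >-1 → r--
[1,6] -2+7=5 >-1 → r--
[1,5] -2+6=4 >-1 → r--
[1,4] -2+5=3 >-1 → r--
[1,3] -2+4=2 >-1 → r--

r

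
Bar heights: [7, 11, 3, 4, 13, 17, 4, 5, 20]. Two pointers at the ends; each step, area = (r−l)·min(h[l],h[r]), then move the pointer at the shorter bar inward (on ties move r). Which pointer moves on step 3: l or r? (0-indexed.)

l

l=0 r=8: min(7,20)*8=56 best=56 *, l++
l=1 r=8: min(11,20)*7=77 best=77 *, l++
l=2 r=8: min(3,20)*6=18 best=77, l++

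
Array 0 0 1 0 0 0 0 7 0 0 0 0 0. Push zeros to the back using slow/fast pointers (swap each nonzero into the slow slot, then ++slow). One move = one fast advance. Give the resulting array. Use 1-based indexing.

[1, 7, 0, 0, 0, 0, 0, 0, 0, 0, 0, 0, 0]

(s=1,f=1) a[fast]=0 → fast++
(s=1,f=2) a[fast]=0 → fast++
(s=1,f=3) a[fast]=1≠0 swap→a[1]=1 → slow++,fast++
(s=2,f=4) a[fast]=0 → fast++
(s=2,f=5) a[fast]=0 → fast++
(s=2,f=6) a[fast]=0 → fast++
(s=2,f=7) a[fast]=0 → fast++
(s=2,f=8) a[fast]=7≠0 swap→a[2]=7 → slow++,fast++
(s=3,f=9) a[fast]=0 → fast++
(s=3,f=10) a[fast]=0 → fast++
(s=3,f=11) a[fast]=0 → fast++
(s=3,f=12) a[fast]=0 → fast++
(s=3,f=13) a[fast]=0 → fast++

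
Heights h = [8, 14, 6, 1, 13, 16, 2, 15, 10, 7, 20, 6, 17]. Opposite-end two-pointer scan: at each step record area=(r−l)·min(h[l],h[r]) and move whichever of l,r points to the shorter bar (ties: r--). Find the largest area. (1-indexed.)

[1,13] min(8,17)*12=96 best=96 * → l++
[2,13] min(14,17)*11=154 best=154 * → l++
[3,13] min(6,17)*10=60 best=154 → l++
[4,13] min(1,17)*9=9 best=154 → l++
[5,13] min(13,17)*8=104 best=154 → l++
[6,13] min(16,17)*7=112 best=154 → l++
[7,13] min(2,17)*6=12 best=154 → l++
[8,13] min(15,17)*5=75 best=154 → l++
[9,13] min(10,17)*4=40 best=154 → l++
[10,13] min(7,17)*3=21 best=154 → l++
[11,13] min(20,17)*2=34 best=154 → r--
[11,12] min(20,6)*1=6 best=154 → r--

max area = 154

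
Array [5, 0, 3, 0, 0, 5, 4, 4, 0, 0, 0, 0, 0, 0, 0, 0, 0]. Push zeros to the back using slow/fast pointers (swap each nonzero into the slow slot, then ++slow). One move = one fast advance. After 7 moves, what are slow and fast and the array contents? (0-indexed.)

(s=0,f=0) a[fast]=5≠0 swap→a[0]=5 → slow++,fast++
(s=1,f=1) a[fast]=0 → fast++
(s=1,f=2) a[fast]=3≠0 swap→a[1]=3 → slow++,fast++
(s=2,f=3) a[fast]=0 → fast++
(s=2,f=4) a[fast]=0 → fast++
(s=2,f=5) a[fast]=5≠0 swap→a[2]=5 → slow++,fast++
(s=3,f=6) a[fast]=4≠0 swap→a[3]=4 → slow++,fast++

slow=4, fast=7, a=[5, 3, 5, 4, 0, 0, 0, 4, 0, 0, 0, 0, 0, 0, 0, 0, 0]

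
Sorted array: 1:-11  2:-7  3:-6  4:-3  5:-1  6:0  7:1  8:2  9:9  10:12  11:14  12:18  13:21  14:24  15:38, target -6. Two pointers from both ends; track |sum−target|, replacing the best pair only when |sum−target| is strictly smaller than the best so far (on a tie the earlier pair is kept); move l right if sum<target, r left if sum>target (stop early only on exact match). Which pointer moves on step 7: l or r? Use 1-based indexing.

r

l=1 r=15: -11+38=27 d=33 *, r--
l=1 r=14: -11+24=13 d=19 *, r--
l=1 r=13: -11+21=10 d=16 *, r--
l=1 r=12: -11+18=7 d=13 *, r--
l=1 r=11: -11+14=3 d=9 *, r--
l=1 r=10: -11+12=1 d=7 *, r--
l=1 r=9: -11+9=-2 d=4 *, r--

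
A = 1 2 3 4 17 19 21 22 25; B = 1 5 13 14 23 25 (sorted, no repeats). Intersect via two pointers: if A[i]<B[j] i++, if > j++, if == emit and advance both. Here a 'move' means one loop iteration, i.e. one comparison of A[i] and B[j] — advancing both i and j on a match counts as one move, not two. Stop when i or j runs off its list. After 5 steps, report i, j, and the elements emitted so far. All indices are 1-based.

i=5, j=3, emitted=[1]

[i=1,j=1] 1==1 emit → i++,j++
[i=2,j=2] 2<5 → i++
[i=3,j=2] 3<5 → i++
[i=4,j=2] 4<5 → i++
[i=5,j=2] 17>5 → j++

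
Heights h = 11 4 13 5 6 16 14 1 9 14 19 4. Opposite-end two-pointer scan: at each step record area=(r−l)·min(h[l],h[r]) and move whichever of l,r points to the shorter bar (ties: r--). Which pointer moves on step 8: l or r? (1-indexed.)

[1,12] min(11,4)*11=44 best=44 * → r--
[1,11] min(11,19)*10=110 best=110 * → l++
[2,11] min(4,19)*9=36 best=110 → l++
[3,11] min(13,19)*8=104 best=110 → l++
[4,11] min(5,19)*7=35 best=110 → l++
[5,11] min(6,19)*6=36 best=110 → l++
[6,11] min(16,19)*5=80 best=110 → l++
[7,11] min(14,19)*4=56 best=110 → l++

l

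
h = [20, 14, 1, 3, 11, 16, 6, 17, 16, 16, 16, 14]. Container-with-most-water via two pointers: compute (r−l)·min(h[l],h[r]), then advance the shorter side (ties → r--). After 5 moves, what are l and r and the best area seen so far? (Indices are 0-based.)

l=0, r=6, best area=160

[0,11] min(20,14)*11=154 best=154 * → r--
[0,10] min(20,16)*10=160 best=160 * → r--
[0,9] min(20,16)*9=144 best=160 → r--
[0,8] min(20,16)*8=128 best=160 → r--
[0,7] min(20,17)*7=119 best=160 → r--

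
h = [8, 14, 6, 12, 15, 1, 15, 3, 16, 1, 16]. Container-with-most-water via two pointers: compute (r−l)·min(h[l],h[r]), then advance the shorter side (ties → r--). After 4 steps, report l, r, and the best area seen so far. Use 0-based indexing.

[0,10] min(8,16)*10=80 best=80 * → l++
[1,10] min(14,16)*9=126 best=126 * → l++
[2,10] min(6,16)*8=48 best=126 → l++
[3,10] min(12,16)*7=84 best=126 → l++

l=4, r=10, best area=126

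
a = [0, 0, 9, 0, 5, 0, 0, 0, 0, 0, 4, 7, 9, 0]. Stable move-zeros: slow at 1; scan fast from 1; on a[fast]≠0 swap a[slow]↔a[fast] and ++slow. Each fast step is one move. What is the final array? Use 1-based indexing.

(s=1,f=1) a[fast]=0 → fast++
(s=1,f=2) a[fast]=0 → fast++
(s=1,f=3) a[fast]=9≠0 swap→a[1]=9 → slow++,fast++
(s=2,f=4) a[fast]=0 → fast++
(s=2,f=5) a[fast]=5≠0 swap→a[2]=5 → slow++,fast++
(s=3,f=6) a[fast]=0 → fast++
(s=3,f=7) a[fast]=0 → fast++
(s=3,f=8) a[fast]=0 → fast++
(s=3,f=9) a[fast]=0 → fast++
(s=3,f=10) a[fast]=0 → fast++
(s=3,f=11) a[fast]=4≠0 swap→a[3]=4 → slow++,fast++
(s=4,f=12) a[fast]=7≠0 swap→a[4]=7 → slow++,fast++
(s=5,f=13) a[fast]=9≠0 swap→a[5]=9 → slow++,fast++
(s=6,f=14) a[fast]=0 → fast++

[9, 5, 4, 7, 9, 0, 0, 0, 0, 0, 0, 0, 0, 0]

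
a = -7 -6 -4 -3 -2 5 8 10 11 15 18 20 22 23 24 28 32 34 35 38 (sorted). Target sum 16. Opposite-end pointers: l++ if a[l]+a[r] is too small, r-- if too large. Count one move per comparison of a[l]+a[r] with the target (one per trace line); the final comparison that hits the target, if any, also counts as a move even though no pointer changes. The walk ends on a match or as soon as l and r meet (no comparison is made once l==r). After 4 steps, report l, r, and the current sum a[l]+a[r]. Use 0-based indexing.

l=0 r=19: -7+38=31 >16, r--
l=0 r=18: -7+35=28 >16, r--
l=0 r=17: -7+34=27 >16, r--
l=0 r=16: -7+32=25 >16, r--

l=0, r=15, sum=21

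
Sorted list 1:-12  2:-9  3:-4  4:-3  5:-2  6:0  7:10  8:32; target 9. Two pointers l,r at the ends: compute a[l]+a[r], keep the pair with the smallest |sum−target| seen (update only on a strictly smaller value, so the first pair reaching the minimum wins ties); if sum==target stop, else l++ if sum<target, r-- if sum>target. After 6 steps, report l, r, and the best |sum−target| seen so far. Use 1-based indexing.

l=6, r=7, best |Δ|=1

l=1 r=8: -12+32=20 d=11 *, r--
l=1 r=7: -12+10=-2 d=11, l++
l=2 r=7: -9+10=1 d=8 *, l++
l=3 r=7: -4+10=6 d=3 *, l++
l=4 r=7: -3+10=7 d=2 *, l++
l=5 r=7: -2+10=8 d=1 *, l++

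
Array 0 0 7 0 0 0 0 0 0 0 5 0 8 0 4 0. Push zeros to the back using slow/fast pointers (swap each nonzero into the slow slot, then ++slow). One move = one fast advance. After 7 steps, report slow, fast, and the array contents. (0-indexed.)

slow=1, fast=7, a=[7, 0, 0, 0, 0, 0, 0, 0, 0, 0, 5, 0, 8, 0, 4, 0]

(s=0,f=0) a[fast]=0 → fast++
(s=0,f=1) a[fast]=0 → fast++
(s=0,f=2) a[fast]=7≠0 swap→a[0]=7 → slow++,fast++
(s=1,f=3) a[fast]=0 → fast++
(s=1,f=4) a[fast]=0 → fast++
(s=1,f=5) a[fast]=0 → fast++
(s=1,f=6) a[fast]=0 → fast++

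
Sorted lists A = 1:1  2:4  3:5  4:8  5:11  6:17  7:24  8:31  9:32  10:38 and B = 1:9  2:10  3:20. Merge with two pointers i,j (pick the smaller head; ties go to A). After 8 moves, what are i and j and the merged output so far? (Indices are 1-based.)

[i=1,j=1] A[i]=1<=B[j]=9 take 1 → i++
[i=2,j=1] A[i]=4<=B[j]=9 take 4 → i++
[i=3,j=1] A[i]=5<=B[j]=9 take 5 → i++
[i=4,j=1] A[i]=8<=B[j]=9 take 8 → i++
[i=5,j=1] A[i]=11>B[j]=9 take 9 → j++
[i=5,j=2] A[i]=11>B[j]=10 take 10 → j++
[i=5,j=3] A[i]=11<=B[j]=20 take 11 → i++
[i=6,j=3] A[i]=17<=B[j]=20 take 17 → i++

i=7, j=3, merged so far=[1, 4, 5, 8, 9, 10, 11, 17]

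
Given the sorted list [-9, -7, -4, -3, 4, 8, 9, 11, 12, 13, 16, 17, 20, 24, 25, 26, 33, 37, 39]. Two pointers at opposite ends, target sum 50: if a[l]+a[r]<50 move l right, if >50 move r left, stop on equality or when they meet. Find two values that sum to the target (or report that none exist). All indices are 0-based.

(11, 39)

[0,18] -9+39=30 <50 → l++
[1,18] -7+39=32 <50 → l++
[2,18] -4+39=35 <50 → l++
[3,18] -3+39=36 <50 → l++
[4,18] 4+39=43 <50 → l++
[5,18] 8+39=47 <50 → l++
[6,18] 9+39=48 <50 → l++
[7,18] 11+39=50 → found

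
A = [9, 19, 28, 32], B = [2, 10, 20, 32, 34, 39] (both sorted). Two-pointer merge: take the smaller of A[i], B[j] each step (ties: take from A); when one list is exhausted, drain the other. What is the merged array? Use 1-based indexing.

[2, 9, 10, 19, 20, 28, 32, 32, 34, 39]

i=1 j=1: A[i]=9>B[j]=2 take 2, j++
i=1 j=2: A[i]=9<=B[j]=10 take 9, i++
i=2 j=2: A[i]=19>B[j]=10 take 10, j++
i=2 j=3: A[i]=19<=B[j]=20 take 19, i++
i=3 j=3: A[i]=28>B[j]=20 take 20, j++
i=3 j=4: A[i]=28<=B[j]=32 take 28, i++
i=4 j=4: A[i]=32<=B[j]=32 take 32, i++
i=5 j=4: A done, take B[j]=32, j++
i=5 j=5: A done, take B[j]=34, j++
i=5 j=6: A done, take B[j]=39, j++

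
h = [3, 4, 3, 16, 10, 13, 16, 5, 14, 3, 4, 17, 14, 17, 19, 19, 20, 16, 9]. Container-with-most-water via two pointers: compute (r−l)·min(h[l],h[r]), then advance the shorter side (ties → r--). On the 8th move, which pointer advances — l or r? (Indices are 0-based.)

[0,18] min(3,9)*18=54 best=54 * → l++
[1,18] min(4,9)*17=68 best=68 * → l++
[2,18] min(3,9)*16=48 best=68 → l++
[3,18] min(16,9)*15=135 best=135 * → r--
[3,17] min(16,16)*14=224 best=224 * → r--
[3,16] min(16,20)*13=208 best=224 → l++
[4,16] min(10,20)*12=120 best=224 → l++
[5,16] min(13,20)*11=143 best=224 → l++

l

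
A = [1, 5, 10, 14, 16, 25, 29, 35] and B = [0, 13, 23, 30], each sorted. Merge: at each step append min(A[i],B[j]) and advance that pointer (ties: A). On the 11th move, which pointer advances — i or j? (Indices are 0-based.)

j

i=0 j=0: A[i]=1>B[j]=0 take 0, j++
i=0 j=1: A[i]=1<=B[j]=13 take 1, i++
i=1 j=1: A[i]=5<=B[j]=13 take 5, i++
i=2 j=1: A[i]=10<=B[j]=13 take 10, i++
i=3 j=1: A[i]=14>B[j]=13 take 13, j++
i=3 j=2: A[i]=14<=B[j]=23 take 14, i++
i=4 j=2: A[i]=16<=B[j]=23 take 16, i++
i=5 j=2: A[i]=25>B[j]=23 take 23, j++
i=5 j=3: A[i]=25<=B[j]=30 take 25, i++
i=6 j=3: A[i]=29<=B[j]=30 take 29, i++
i=7 j=3: A[i]=35>B[j]=30 take 30, j++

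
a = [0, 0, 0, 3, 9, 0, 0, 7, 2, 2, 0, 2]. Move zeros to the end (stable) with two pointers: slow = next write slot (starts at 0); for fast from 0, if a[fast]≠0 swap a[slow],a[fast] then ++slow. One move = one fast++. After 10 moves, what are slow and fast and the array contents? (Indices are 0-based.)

(s=0,f=0) a[fast]=0 → fast++
(s=0,f=1) a[fast]=0 → fast++
(s=0,f=2) a[fast]=0 → fast++
(s=0,f=3) a[fast]=3≠0 swap→a[0]=3 → slow++,fast++
(s=1,f=4) a[fast]=9≠0 swap→a[1]=9 → slow++,fast++
(s=2,f=5) a[fast]=0 → fast++
(s=2,f=6) a[fast]=0 → fast++
(s=2,f=7) a[fast]=7≠0 swap→a[2]=7 → slow++,fast++
(s=3,f=8) a[fast]=2≠0 swap→a[3]=2 → slow++,fast++
(s=4,f=9) a[fast]=2≠0 swap→a[4]=2 → slow++,fast++

slow=5, fast=10, a=[3, 9, 7, 2, 2, 0, 0, 0, 0, 0, 0, 2]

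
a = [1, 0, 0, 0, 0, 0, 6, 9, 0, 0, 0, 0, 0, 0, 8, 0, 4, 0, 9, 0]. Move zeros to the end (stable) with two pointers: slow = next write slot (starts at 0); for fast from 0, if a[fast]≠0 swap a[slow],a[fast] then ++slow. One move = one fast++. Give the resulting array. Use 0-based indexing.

(s=0,f=0) a[fast]=1≠0 swap→a[0]=1 → slow++,fast++
(s=1,f=1) a[fast]=0 → fast++
(s=1,f=2) a[fast]=0 → fast++
(s=1,f=3) a[fast]=0 → fast++
(s=1,f=4) a[fast]=0 → fast++
(s=1,f=5) a[fast]=0 → fast++
(s=1,f=6) a[fast]=6≠0 swap→a[1]=6 → slow++,fast++
(s=2,f=7) a[fast]=9≠0 swap→a[2]=9 → slow++,fast++
(s=3,f=8) a[fast]=0 → fast++
(s=3,f=9) a[fast]=0 → fast++
(s=3,f=10) a[fast]=0 → fast++
(s=3,f=11) a[fast]=0 → fast++
(s=3,f=12) a[fast]=0 → fast++
(s=3,f=13) a[fast]=0 → fast++
(s=3,f=14) a[fast]=8≠0 swap→a[3]=8 → slow++,fast++
(s=4,f=15) a[fast]=0 → fast++
(s=4,f=16) a[fast]=4≠0 swap→a[4]=4 → slow++,fast++
(s=5,f=17) a[fast]=0 → fast++
(s=5,f=18) a[fast]=9≠0 swap→a[5]=9 → slow++,fast++
(s=6,f=19) a[fast]=0 → fast++

[1, 6, 9, 8, 4, 9, 0, 0, 0, 0, 0, 0, 0, 0, 0, 0, 0, 0, 0, 0]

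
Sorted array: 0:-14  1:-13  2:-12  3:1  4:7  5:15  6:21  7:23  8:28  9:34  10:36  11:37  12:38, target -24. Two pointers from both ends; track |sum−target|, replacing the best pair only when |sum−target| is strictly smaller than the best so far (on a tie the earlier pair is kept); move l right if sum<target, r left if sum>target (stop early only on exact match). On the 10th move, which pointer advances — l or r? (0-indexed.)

r

l=0 r=12: -14+38=24 d=48 *, r--
l=0 r=11: -14+37=23 d=47 *, r--
l=0 r=10: -14+36=22 d=46 *, r--
l=0 r=9: -14+34=20 d=44 *, r--
l=0 r=8: -14+28=14 d=38 *, r--
l=0 r=7: -14+23=9 d=33 *, r--
l=0 r=6: -14+21=7 d=31 *, r--
l=0 r=5: -14+15=1 d=25 *, r--
l=0 r=4: -14+7=-7 d=17 *, r--
l=0 r=3: -14+1=-13 d=11 *, r--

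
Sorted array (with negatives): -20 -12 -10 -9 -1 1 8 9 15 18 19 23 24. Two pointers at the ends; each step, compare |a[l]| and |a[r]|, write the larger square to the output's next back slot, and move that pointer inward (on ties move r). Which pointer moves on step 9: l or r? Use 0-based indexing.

l=0 r=12: |-20|<=|24| out[12]=576, r--
l=0 r=11: |-20|<=|23| out[11]=529, r--
l=0 r=10: |-20|>|19| out[10]=400, l++
l=1 r=10: |-12|<=|19| out[9]=361, r--
l=1 r=9: |-12|<=|18| out[8]=324, r--
l=1 r=8: |-12|<=|15| out[7]=225, r--
l=1 r=7: |-12|>|9| out[6]=144, l++
l=2 r=7: |-10|>|9| out[5]=100, l++
l=3 r=7: |-9|<=|9| out[4]=81, r--

r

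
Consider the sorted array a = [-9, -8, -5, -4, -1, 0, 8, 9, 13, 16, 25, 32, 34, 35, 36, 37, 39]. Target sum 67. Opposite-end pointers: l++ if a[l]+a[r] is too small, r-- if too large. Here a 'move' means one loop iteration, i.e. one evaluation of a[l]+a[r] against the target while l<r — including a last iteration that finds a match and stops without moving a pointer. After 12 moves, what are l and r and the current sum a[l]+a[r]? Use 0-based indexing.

l=11, r=15, sum=69

[0,16] -9+39=30 <67 → l++
[1,16] -8+39=31 <67 → l++
[2,16] -5+39=34 <67 → l++
[3,16] -4+39=35 <67 → l++
[4,16] -1+39=38 <67 → l++
[5,16] 0+39=39 <67 → l++
[6,16] 8+39=47 <67 → l++
[7,16] 9+39=48 <67 → l++
[8,16] 13+39=52 <67 → l++
[9,16] 16+39=55 <67 → l++
[10,16] 25+39=64 <67 → l++
[11,16] 32+39=71 >67 → r--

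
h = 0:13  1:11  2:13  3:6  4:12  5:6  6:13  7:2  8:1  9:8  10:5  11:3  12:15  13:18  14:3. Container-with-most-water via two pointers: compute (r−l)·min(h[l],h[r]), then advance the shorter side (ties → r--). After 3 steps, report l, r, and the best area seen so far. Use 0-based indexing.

l=2, r=13, best area=169

[0,14] min(13,3)*14=42 best=42 * → r--
[0,13] min(13,18)*13=169 best=169 * → l++
[1,13] min(11,18)*12=132 best=169 → l++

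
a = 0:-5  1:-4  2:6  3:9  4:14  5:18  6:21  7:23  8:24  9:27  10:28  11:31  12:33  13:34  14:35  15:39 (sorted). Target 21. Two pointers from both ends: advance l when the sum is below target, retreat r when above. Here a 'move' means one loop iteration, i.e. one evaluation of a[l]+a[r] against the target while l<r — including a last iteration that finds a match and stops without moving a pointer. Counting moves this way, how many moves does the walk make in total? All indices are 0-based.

15 moves

[0,15] -5+39=34 >21 → r--
[0,14] -5+35=30 >21 → r--
[0,13] -5+34=29 >21 → r--
[0,12] -5+33=28 >21 → r--
[0,11] -5+31=26 >21 → r--
[0,10] -5+28=23 >21 → r--
[0,9] -5+27=22 >21 → r--
[0,8] -5+24=19 <21 → l++
[1,8] -4+24=20 <21 → l++
[2,8] 6+24=30 >21 → r--
[2,7] 6+23=29 >21 → r--
[2,6] 6+21=27 >21 → r--
[2,5] 6+18=24 >21 → r--
[2,4] 6+14=20 <21 → l++
[3,4] 9+14=23 >21 → r--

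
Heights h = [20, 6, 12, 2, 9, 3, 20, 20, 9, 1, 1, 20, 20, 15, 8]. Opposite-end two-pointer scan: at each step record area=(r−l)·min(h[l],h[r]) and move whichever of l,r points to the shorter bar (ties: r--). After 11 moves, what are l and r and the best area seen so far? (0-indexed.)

l=0, r=3, best area=240

[0,14] min(20,8)*14=112 best=112 * → r--
[0,13] min(20,15)*13=195 best=195 * → r--
[0,12] min(20,20)*12=240 best=240 * → r--
[0,11] min(20,20)*11=220 best=240 → r--
[0,10] min(20,1)*10=10 best=240 → r--
[0,9] min(20,1)*9=9 best=240 → r--
[0,8] min(20,9)*8=72 best=240 → r--
[0,7] min(20,20)*7=140 best=240 → r--
[0,6] min(20,20)*6=120 best=240 → r--
[0,5] min(20,3)*5=15 best=240 → r--
[0,4] min(20,9)*4=36 best=240 → r--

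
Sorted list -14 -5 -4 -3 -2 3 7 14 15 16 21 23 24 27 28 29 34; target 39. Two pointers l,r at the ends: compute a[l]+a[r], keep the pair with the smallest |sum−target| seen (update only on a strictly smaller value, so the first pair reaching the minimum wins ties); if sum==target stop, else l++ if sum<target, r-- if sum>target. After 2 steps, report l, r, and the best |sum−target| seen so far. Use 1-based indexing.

l=3, r=17, best |Δ|=10

[1,17] -14+34=20 d=19 * → l++
[2,17] -5+34=29 d=10 * → l++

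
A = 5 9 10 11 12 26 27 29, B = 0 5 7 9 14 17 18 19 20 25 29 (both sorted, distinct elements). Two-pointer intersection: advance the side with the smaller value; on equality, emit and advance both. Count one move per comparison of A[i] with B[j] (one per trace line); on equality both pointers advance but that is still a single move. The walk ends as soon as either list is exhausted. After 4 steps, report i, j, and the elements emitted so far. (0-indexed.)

[i=0,j=0] 5>0 → j++
[i=0,j=1] 5==5 emit → i++,j++
[i=1,j=2] 9>7 → j++
[i=1,j=3] 9==9 emit → i++,j++

i=2, j=4, emitted=[5, 9]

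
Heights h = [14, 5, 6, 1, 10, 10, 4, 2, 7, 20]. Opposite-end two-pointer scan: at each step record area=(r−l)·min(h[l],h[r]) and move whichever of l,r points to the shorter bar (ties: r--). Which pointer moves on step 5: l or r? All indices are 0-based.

[0,9] min(14,20)*9=126 best=126 * → l++
[1,9] min(5,20)*8=40 best=126 → l++
[2,9] min(6,20)*7=42 best=126 → l++
[3,9] min(1,20)*6=6 best=126 → l++
[4,9] min(10,20)*5=50 best=126 → l++

l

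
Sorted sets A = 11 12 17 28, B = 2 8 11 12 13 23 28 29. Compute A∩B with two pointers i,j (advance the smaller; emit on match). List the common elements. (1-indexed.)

intersection = [11, 12, 28]

i=1 j=1: 11>2, j++
i=1 j=2: 11>8, j++
i=1 j=3: 11==11 emit, i++,j++
i=2 j=4: 12==12 emit, i++,j++
i=3 j=5: 17>13, j++
i=3 j=6: 17<23, i++
i=4 j=6: 28>23, j++
i=4 j=7: 28==28 emit, i++,j++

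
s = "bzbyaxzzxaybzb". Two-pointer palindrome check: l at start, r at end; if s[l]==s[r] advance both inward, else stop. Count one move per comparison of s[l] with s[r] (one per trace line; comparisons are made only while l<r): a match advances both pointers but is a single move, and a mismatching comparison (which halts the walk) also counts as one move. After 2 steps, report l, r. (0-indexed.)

l=0 r=13: 'b'=='b', l++,r--
l=1 r=12: 'z'=='z', l++,r--

l=2, r=11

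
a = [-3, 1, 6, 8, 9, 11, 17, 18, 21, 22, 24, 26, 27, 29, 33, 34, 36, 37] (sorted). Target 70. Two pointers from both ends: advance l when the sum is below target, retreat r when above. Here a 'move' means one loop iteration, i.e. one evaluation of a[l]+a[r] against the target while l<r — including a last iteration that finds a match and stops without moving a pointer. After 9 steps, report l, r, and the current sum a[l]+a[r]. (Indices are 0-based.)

l=9, r=17, sum=59

[0,17] -3+37=34 <70 → l++
[1,17] 1+37=38 <70 → l++
[2,17] 6+37=43 <70 → l++
[3,17] 8+37=45 <70 → l++
[4,17] 9+37=46 <70 → l++
[5,17] 11+37=48 <70 → l++
[6,17] 17+37=54 <70 → l++
[7,17] 18+37=55 <70 → l++
[8,17] 21+37=58 <70 → l++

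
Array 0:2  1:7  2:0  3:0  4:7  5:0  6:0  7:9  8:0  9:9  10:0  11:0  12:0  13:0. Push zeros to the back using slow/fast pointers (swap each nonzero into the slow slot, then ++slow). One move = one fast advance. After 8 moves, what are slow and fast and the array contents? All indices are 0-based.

(s=0,f=0) a[fast]=2≠0 swap→a[0]=2 → slow++,fast++
(s=1,f=1) a[fast]=7≠0 swap→a[1]=7 → slow++,fast++
(s=2,f=2) a[fast]=0 → fast++
(s=2,f=3) a[fast]=0 → fast++
(s=2,f=4) a[fast]=7≠0 swap→a[2]=7 → slow++,fast++
(s=3,f=5) a[fast]=0 → fast++
(s=3,f=6) a[fast]=0 → fast++
(s=3,f=7) a[fast]=9≠0 swap→a[3]=9 → slow++,fast++

slow=4, fast=8, a=[2, 7, 7, 9, 0, 0, 0, 0, 0, 9, 0, 0, 0, 0]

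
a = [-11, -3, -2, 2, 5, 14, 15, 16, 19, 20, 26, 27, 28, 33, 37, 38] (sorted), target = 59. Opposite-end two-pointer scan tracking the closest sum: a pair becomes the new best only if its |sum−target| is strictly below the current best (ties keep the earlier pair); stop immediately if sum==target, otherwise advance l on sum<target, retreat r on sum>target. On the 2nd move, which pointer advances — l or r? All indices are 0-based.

[0,15] -11+38=27 d=32 * → l++
[1,15] -3+38=35 d=24 * → l++

l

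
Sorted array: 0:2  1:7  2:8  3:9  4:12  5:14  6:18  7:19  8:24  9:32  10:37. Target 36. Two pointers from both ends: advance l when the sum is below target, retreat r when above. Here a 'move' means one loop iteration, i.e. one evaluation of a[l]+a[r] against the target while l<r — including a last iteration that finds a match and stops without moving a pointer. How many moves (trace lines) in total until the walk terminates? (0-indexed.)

7 moves

[0,10] 2+37=39 >36 → r--
[0,9] 2+32=34 <36 → l++
[1,9] 7+32=39 >36 → r--
[1,8] 7+24=31 <36 → l++
[2,8] 8+24=32 <36 → l++
[3,8] 9+24=33 <36 → l++
[4,8] 12+24=36 → found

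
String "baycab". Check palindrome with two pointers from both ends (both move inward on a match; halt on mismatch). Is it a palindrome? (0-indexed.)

l=0 r=5: 'b'=='b', l++,r--
l=1 r=4: 'a'=='a', l++,r--
l=2 r=3: 'y'!='c', stop

not a palindrome (mismatch at 2,3)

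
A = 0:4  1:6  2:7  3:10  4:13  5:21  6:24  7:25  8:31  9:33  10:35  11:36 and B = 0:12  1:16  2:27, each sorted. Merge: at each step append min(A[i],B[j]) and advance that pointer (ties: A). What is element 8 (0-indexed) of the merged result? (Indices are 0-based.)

merged[8] = 24

[i=0,j=0] A[i]=4<=B[j]=12 take 4 → i++
[i=1,j=0] A[i]=6<=B[j]=12 take 6 → i++
[i=2,j=0] A[i]=7<=B[j]=12 take 7 → i++
[i=3,j=0] A[i]=10<=B[j]=12 take 10 → i++
[i=4,j=0] A[i]=13>B[j]=12 take 12 → j++
[i=4,j=1] A[i]=13<=B[j]=16 take 13 → i++
[i=5,j=1] A[i]=21>B[j]=16 take 16 → j++
[i=5,j=2] A[i]=21<=B[j]=27 take 21 → i++
[i=6,j=2] A[i]=24<=B[j]=27 take 24 → i++
[i=7,j=2] A[i]=25<=B[j]=27 take 25 → i++
[i=8,j=2] A[i]=31>B[j]=27 take 27 → j++
[i=8,j=3] B done, take A[i]=31 → i++
[i=9,j=3] B done, take A[i]=33 → i++
[i=10,j=3] B done, take A[i]=35 → i++
[i=11,j=3] B done, take A[i]=36 → i++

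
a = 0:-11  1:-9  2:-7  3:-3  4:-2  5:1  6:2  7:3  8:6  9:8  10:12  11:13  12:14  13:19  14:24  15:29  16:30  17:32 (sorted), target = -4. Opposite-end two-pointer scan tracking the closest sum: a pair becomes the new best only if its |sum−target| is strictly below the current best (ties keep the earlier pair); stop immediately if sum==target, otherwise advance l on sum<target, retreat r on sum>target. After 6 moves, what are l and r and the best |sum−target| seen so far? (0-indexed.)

l=0, r=11, best |Δ|=7

l=0 r=17: -11+32=21 d=25 *, r--
l=0 r=16: -11+30=19 d=23 *, r--
l=0 r=15: -11+29=18 d=22 *, r--
l=0 r=14: -11+24=13 d=17 *, r--
l=0 r=13: -11+19=8 d=12 *, r--
l=0 r=12: -11+14=3 d=7 *, r--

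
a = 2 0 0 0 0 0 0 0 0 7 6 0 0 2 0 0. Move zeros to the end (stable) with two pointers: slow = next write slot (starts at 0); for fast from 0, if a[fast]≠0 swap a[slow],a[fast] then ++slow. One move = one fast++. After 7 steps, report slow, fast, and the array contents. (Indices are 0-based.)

slow=1, fast=7, a=[2, 0, 0, 0, 0, 0, 0, 0, 0, 7, 6, 0, 0, 2, 0, 0]

(s=0,f=0) a[fast]=2≠0 swap→a[0]=2 → slow++,fast++
(s=1,f=1) a[fast]=0 → fast++
(s=1,f=2) a[fast]=0 → fast++
(s=1,f=3) a[fast]=0 → fast++
(s=1,f=4) a[fast]=0 → fast++
(s=1,f=5) a[fast]=0 → fast++
(s=1,f=6) a[fast]=0 → fast++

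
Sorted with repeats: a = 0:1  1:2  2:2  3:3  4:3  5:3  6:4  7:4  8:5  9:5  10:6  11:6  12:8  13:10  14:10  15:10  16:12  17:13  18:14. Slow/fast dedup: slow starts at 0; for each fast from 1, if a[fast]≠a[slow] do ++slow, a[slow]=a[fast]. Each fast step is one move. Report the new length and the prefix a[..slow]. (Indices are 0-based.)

length 11; prefix = [1, 2, 3, 4, 5, 6, 8, 10, 12, 13, 14]

(s=0,f=1) a[fast]=2≠a[slow]=1 write a[1]=2 → slow++,fast++
(s=1,f=2) a[fast]=2=a[slow] dup → fast++
(s=1,f=3) a[fast]=3≠a[slow]=2 write a[2]=3 → slow++,fast++
(s=2,f=4) a[fast]=3=a[slow] dup → fast++
(s=2,f=5) a[fast]=3=a[slow] dup → fast++
(s=2,f=6) a[fast]=4≠a[slow]=3 write a[3]=4 → slow++,fast++
(s=3,f=7) a[fast]=4=a[slow] dup → fast++
(s=3,f=8) a[fast]=5≠a[slow]=4 write a[4]=5 → slow++,fast++
(s=4,f=9) a[fast]=5=a[slow] dup → fast++
(s=4,f=10) a[fast]=6≠a[slow]=5 write a[5]=6 → slow++,fast++
(s=5,f=11) a[fast]=6=a[slow] dup → fast++
(s=5,f=12) a[fast]=8≠a[slow]=6 write a[6]=8 → slow++,fast++
(s=6,f=13) a[fast]=10≠a[slow]=8 write a[7]=10 → slow++,fast++
(s=7,f=14) a[fast]=10=a[slow] dup → fast++
(s=7,f=15) a[fast]=10=a[slow] dup → fast++
(s=7,f=16) a[fast]=12≠a[slow]=10 write a[8]=12 → slow++,fast++
(s=8,f=17) a[fast]=13≠a[slow]=12 write a[9]=13 → slow++,fast++
(s=9,f=18) a[fast]=14≠a[slow]=13 write a[10]=14 → slow++,fast++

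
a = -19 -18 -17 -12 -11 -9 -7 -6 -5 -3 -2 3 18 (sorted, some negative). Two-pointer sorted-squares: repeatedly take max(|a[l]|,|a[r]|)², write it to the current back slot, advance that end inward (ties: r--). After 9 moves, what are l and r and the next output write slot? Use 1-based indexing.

l=9, r=12, next write slot=4

[1,13] |-19|>|18| out[13]=361 → l++
[2,13] |-18|<=|18| out[12]=324 → r--
[2,12] |-18|>|3| out[11]=324 → l++
[3,12] |-17|>|3| out[10]=289 → l++
[4,12] |-12|>|3| out[9]=144 → l++
[5,12] |-11|>|3| out[8]=121 → l++
[6,12] |-9|>|3| out[7]=81 → l++
[7,12] |-7|>|3| out[6]=49 → l++
[8,12] |-6|>|3| out[5]=36 → l++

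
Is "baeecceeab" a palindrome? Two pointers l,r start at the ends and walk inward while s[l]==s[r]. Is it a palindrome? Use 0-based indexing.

palindrome

[0,9] 'b'=='b' → l++,r--
[1,8] 'a'=='a' → l++,r--
[2,7] 'e'=='e' → l++,r--
[3,6] 'e'=='e' → l++,r--
[4,5] 'c'=='c' → l++,r--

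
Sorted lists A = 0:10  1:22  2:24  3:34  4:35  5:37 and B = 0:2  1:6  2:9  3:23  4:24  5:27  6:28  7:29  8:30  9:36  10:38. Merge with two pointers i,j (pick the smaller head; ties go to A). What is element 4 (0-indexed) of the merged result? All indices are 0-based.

[i=0,j=0] A[i]=10>B[j]=2 take 2 → j++
[i=0,j=1] A[i]=10>B[j]=6 take 6 → j++
[i=0,j=2] A[i]=10>B[j]=9 take 9 → j++
[i=0,j=3] A[i]=10<=B[j]=23 take 10 → i++
[i=1,j=3] A[i]=22<=B[j]=23 take 22 → i++
[i=2,j=3] A[i]=24>B[j]=23 take 23 → j++
[i=2,j=4] A[i]=24<=B[j]=24 take 24 → i++
[i=3,j=4] A[i]=34>B[j]=24 take 24 → j++
[i=3,j=5] A[i]=34>B[j]=27 take 27 → j++
[i=3,j=6] A[i]=34>B[j]=28 take 28 → j++
[i=3,j=7] A[i]=34>B[j]=29 take 29 → j++
[i=3,j=8] A[i]=34>B[j]=30 take 30 → j++
[i=3,j=9] A[i]=34<=B[j]=36 take 34 → i++
[i=4,j=9] A[i]=35<=B[j]=36 take 35 → i++
[i=5,j=9] A[i]=37>B[j]=36 take 36 → j++
[i=5,j=10] A[i]=37<=B[j]=38 take 37 → i++
[i=6,j=10] A done, take B[j]=38 → j++

merged[4] = 22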